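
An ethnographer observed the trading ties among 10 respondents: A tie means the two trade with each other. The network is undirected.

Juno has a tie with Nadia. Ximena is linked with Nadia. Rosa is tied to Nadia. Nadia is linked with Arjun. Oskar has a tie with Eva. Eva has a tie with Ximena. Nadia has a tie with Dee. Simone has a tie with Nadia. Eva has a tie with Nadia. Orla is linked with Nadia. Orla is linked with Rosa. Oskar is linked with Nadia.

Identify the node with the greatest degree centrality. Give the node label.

Degrees — Arjun:1, Dee:1, Eva:3, Juno:1, Nadia:9, Orla:2, Oskar:2, Rosa:2, Simone:1, Ximena:2.
The maximum is 9, attained only by Nadia.

Nadia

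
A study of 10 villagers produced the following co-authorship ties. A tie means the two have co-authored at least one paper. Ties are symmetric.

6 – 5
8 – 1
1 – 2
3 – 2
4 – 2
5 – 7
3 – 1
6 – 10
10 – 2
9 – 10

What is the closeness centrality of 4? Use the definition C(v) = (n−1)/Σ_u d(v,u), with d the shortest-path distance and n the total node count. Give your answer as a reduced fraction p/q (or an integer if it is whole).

9/25

Distances from 4: 1:2, 2:1, 3:2, 5:4, 6:3, 7:5, 8:3, 9:3, 10:2. Sum = 25.
n = 10, so closeness = 9/25.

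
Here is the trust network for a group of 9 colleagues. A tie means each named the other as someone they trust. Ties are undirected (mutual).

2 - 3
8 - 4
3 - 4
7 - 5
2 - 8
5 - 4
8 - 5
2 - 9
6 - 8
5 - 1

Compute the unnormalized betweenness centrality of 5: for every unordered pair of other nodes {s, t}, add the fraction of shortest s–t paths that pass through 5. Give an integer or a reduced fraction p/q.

13

Pairs whose geodesics pass through 5 — 7–4: 1; 7–1: 1; 7–2: 1; 7–8: 1; 7–9: 1; 7–6: 1; 7–3: 1; 4–1: 1; 1–2: 1; 1–8: 1; 1–9: 1; 1–6: 1; 1–3: 1.
All other pairs contribute 0.
Summing the contributions gives betweenness(5) = 13.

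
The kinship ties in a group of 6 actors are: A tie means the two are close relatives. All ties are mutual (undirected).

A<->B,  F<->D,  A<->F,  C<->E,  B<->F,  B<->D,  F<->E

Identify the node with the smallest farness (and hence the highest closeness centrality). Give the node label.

F

Farness (sum of distances to all others) for each node — A:9, B:8, C:12, D:9, E:8, F:6.
The smallest farness is 6, for F, so F has the highest closeness.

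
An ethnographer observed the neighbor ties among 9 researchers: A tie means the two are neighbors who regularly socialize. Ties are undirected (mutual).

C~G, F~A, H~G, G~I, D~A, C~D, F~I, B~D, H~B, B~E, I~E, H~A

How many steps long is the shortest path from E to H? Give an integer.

2

One shortest route is E – B – H, which uses 2 edges, and E and H are not directly tied, so nothing shorter exists. So d(E,H) = 2.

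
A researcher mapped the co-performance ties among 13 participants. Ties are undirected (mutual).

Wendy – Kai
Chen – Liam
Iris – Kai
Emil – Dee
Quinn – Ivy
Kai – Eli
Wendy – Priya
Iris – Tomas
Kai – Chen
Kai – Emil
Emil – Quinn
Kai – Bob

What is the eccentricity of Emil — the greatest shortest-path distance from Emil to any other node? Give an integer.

3

Distances from Emil: Bob:2, Chen:2, Dee:1, Eli:2, Iris:2, Ivy:2, Kai:1, Liam:3, Priya:3, Quinn:1, Tomas:3, Wendy:2.
The largest is 3 (to Liam, Tomas, and Priya), so the eccentricity of Emil is 3.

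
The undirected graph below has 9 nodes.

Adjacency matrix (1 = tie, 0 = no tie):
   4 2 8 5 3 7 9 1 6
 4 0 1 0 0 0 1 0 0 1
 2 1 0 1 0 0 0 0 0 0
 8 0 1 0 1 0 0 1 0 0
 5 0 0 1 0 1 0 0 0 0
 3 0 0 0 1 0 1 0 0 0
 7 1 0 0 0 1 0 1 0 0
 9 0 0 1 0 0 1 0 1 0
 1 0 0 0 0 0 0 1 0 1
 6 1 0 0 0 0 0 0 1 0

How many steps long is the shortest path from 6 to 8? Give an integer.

3

One shortest route is 6 – 4 – 2 – 8, which uses 3 edges, and at distance 2 from 6 we only reach {2, 7, 9}, which does not include 8. So d(6,8) = 3.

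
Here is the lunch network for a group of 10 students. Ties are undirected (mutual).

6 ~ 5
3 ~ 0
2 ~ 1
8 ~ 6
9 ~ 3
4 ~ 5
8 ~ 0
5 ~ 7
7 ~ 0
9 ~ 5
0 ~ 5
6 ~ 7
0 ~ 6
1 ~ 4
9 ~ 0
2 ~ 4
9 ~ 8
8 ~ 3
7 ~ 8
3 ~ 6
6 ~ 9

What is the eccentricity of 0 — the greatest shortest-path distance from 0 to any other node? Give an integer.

Distances from 0: 1:3, 2:3, 3:1, 4:2, 5:1, 6:1, 7:1, 8:1, 9:1.
The largest is 3 (to 1 and 2), so the eccentricity of 0 is 3.

3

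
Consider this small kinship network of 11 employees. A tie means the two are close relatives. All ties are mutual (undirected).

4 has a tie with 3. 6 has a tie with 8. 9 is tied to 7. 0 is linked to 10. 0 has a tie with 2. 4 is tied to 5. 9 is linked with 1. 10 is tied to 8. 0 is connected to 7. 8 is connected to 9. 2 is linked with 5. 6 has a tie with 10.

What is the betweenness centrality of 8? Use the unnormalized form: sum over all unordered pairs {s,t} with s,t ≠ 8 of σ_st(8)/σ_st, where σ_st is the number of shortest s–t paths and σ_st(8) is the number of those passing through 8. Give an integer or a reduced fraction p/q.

9/2

Pairs whose geodesics pass through 8 — 7–6: 1/2; 1–10: 1; 1–6: 1; 9–10: 1; 9–6: 1.
All other pairs contribute 0.
Summing the contributions gives betweenness(8) = 9/2.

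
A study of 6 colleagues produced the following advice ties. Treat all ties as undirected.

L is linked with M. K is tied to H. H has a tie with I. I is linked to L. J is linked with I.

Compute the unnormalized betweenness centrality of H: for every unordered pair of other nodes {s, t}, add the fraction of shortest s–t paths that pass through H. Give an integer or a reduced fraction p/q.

Pairs whose geodesics pass through H — L–K: 1; I–K: 1; J–K: 1; K–M: 1.
All other pairs contribute 0.
Summing the contributions gives betweenness(H) = 4.

4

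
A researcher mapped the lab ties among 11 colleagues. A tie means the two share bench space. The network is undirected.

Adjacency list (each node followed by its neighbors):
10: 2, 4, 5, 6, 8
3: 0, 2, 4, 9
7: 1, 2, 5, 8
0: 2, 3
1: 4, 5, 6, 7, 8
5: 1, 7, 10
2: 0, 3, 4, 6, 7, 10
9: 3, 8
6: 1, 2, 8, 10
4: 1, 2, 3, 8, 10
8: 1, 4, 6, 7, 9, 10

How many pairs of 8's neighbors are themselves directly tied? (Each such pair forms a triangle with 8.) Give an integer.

8's neighbors: 1, 4, 6, 7, 9, and 10.
Neighbor pairs that are themselves tied: 8–1–4; 8–1–6; 8–1–7; 8–4–10; 8–6–10. Each forms one triangle with 8, for 5 in total.

5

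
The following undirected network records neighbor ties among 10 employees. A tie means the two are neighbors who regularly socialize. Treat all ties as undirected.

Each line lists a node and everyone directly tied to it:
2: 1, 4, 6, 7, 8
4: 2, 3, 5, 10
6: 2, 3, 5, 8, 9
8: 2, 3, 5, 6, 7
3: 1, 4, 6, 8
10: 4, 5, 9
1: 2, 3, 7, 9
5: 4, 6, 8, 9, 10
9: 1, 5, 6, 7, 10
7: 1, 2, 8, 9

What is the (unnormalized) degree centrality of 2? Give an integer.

2 is directly tied to 1, 4, 6, 7, and 8. That is 5 neighbors, so the degree of 2 is 5.

5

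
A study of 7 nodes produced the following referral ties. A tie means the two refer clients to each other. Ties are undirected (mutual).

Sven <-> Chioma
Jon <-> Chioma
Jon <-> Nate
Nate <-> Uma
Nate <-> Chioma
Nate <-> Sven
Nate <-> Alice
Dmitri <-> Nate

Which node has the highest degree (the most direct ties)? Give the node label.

Degrees — Alice:1, Chioma:3, Dmitri:1, Jon:2, Nate:6, Sven:2, Uma:1.
The maximum is 6, attained only by Nate.

Nate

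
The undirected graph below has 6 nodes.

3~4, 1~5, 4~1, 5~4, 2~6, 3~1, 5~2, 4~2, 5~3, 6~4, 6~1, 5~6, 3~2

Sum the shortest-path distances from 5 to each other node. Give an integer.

Distances from 5: 1:1, 2:1, 3:1, 4:1, 6:1.
Sum = 1 + 1 + 1 + 1 + 1 = 5.

5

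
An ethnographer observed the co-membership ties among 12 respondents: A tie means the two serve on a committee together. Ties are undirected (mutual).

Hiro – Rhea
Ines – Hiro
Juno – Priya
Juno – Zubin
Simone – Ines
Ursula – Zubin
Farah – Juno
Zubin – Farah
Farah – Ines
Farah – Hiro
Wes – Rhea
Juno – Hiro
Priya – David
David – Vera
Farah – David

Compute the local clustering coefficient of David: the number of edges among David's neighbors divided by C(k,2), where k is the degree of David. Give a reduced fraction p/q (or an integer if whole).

0

David's neighbors: Farah, Priya, and Vera (k = 3).
Possible neighbor pairs: C(3,2) = 3. Edges among them: none → e = 0.
Clustering(David) = 0/3 = 0.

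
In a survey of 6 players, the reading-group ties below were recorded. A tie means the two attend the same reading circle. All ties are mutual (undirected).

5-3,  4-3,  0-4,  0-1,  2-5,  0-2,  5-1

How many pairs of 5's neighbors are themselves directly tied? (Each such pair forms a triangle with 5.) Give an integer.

0

5's neighbors are 1, 2, and 3, but none of them are tied to each other, so no triangle contains 5.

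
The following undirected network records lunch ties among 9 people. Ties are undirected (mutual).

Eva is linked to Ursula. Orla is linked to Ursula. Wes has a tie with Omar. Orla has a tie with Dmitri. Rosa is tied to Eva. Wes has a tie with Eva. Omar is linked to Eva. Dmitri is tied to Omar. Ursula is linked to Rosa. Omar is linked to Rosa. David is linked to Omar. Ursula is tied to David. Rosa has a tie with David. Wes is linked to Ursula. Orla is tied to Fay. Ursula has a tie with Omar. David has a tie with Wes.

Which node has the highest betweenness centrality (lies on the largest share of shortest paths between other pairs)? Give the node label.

Unnormalized betweenness of each node: David:1/4, Dmitri:1, Eva:1/4, Fay:0, Omar:5, Orla:15/2, Rosa:1/4, Ursula:19/2, Wes:1/4.
Ursula has the largest value, 19/2, making it the main broker — the node through which the most shortest paths run.

Ursula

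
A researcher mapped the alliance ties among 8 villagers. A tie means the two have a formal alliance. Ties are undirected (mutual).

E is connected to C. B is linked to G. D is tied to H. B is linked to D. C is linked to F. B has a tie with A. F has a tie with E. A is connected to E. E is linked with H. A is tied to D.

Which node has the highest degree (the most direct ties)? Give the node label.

Degrees — A:3, B:3, C:2, D:3, E:4, F:2, G:1, H:2.
The maximum is 4, attained only by E.

E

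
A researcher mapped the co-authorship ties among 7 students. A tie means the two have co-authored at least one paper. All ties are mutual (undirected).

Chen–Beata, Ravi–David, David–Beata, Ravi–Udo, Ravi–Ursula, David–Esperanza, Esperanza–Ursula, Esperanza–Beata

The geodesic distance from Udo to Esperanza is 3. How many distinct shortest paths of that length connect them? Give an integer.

The shortest distance is 3. The length-3 paths are: Udo–Ravi–Ursula–Esperanza; Udo–Ravi–David–Esperanza.
That gives 2 distinct shortest paths.

2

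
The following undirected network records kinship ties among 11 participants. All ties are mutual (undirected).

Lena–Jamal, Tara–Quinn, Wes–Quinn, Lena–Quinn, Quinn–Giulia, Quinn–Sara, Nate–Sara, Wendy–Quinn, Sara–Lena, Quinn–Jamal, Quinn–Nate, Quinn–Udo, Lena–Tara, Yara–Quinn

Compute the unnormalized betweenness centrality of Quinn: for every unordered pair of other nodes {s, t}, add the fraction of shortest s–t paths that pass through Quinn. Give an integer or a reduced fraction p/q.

39

Pairs whose geodesics pass through Quinn — Giulia–Wendy: 1; Giulia–Sara: 1; Giulia–Wes: 1; Giulia–Tara: 1; Giulia–Lena: 1; Giulia–Udo: 1; Giulia–Yara: 1; Giulia–Nate: 1; Giulia–Jamal: 1; Wendy–Sara: 1; Wendy–Wes: 1; Wendy–Tara: 1; Wendy–Lena: 1; Wendy–Udo: 1 … (+27 more pairs).
All other pairs contribute 0.
Summing the contributions gives betweenness(Quinn) = 39.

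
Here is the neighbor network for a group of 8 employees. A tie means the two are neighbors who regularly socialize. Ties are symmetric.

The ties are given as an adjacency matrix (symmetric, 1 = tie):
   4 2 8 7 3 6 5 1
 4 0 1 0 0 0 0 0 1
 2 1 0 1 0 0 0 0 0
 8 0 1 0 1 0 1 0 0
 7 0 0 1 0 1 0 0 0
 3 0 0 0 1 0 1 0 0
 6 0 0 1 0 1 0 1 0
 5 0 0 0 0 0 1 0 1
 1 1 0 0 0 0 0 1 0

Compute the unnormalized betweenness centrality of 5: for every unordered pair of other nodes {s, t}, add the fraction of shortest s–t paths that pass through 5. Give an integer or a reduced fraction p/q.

4

Pairs whose geodesics pass through 5 — 4–3: 1/3; 4–6: 1/2; 8–1: 1/2; 7–1: 2/3; 3–1: 1; 6–1: 1.
All other pairs contribute 0.
Summing the contributions gives betweenness(5) = 4.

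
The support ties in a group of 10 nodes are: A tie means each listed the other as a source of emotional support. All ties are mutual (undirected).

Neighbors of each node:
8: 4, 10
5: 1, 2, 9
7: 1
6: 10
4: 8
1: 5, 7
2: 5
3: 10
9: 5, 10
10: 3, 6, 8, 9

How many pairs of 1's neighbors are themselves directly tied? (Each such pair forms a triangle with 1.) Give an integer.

1's neighbors are 5 and 7, but none of them are tied to each other, so no triangle contains 1.

0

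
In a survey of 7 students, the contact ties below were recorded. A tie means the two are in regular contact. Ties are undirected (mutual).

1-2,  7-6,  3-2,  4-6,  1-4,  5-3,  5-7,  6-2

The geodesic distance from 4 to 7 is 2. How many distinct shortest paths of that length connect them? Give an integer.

1

The shortest distance is 2, and the only length-2 path is 4–6–7. So there is exactly 1 shortest path.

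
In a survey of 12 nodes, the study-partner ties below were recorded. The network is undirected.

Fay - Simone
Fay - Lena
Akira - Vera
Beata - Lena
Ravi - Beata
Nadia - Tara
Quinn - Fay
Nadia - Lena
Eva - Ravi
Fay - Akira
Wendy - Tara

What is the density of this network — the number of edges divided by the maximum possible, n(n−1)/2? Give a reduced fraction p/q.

There are 11 edges and 12 nodes, so the maximum possible is C(12,2) = 66.
Density = 11/66 = 1/6.

1/6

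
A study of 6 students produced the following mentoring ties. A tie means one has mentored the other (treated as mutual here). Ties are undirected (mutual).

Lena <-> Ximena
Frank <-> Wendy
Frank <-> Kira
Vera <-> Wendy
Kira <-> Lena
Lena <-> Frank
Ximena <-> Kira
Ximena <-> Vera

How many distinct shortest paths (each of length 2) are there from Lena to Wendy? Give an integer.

The shortest distance is 2, and the only length-2 path is Lena–Frank–Wendy. So there is exactly 1 shortest path.

1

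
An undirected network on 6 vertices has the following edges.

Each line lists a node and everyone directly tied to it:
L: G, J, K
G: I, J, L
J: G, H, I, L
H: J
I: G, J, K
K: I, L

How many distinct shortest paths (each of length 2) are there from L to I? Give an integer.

The shortest distance is 2. The length-2 paths are: L–J–I; L–K–I; L–G–I.
That gives 3 distinct shortest paths.

3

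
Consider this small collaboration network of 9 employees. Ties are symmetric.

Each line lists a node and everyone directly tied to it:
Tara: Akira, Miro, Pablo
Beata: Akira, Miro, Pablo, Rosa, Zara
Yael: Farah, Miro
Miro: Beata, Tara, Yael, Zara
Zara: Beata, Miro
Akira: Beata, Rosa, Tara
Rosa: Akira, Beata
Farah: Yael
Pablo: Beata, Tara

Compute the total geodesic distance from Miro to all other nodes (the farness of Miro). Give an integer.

12

Distances from Miro: Akira:2, Beata:1, Farah:2, Pablo:2, Rosa:2, Tara:1, Yael:1, Zara:1.
Sum = 2 + 1 + 2 + 2 + 2 + 1 + 1 + 1 = 12.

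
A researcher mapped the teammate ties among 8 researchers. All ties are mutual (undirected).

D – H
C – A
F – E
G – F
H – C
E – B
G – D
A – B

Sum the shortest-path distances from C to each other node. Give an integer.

Distances from C: A:1, B:2, D:2, E:3, F:4, G:3, H:1.
Sum = 1 + 2 + 2 + 3 + 4 + 3 + 1 = 16.

16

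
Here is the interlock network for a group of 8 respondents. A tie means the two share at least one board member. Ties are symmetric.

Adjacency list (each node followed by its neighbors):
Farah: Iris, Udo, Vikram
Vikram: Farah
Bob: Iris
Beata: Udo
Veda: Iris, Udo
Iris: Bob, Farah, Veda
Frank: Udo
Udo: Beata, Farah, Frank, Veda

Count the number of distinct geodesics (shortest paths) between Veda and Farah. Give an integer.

2

The shortest distance is 2. The length-2 paths are: Veda–Iris–Farah; Veda–Udo–Farah.
That gives 2 distinct shortest paths.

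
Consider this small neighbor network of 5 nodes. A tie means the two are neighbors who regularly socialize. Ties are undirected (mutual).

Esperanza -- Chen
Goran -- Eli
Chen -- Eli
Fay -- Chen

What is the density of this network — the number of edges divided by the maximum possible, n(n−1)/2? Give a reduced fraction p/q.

There are 4 edges and 5 nodes, so the maximum possible is C(5,2) = 10.
Density = 4/10 = 2/5.

2/5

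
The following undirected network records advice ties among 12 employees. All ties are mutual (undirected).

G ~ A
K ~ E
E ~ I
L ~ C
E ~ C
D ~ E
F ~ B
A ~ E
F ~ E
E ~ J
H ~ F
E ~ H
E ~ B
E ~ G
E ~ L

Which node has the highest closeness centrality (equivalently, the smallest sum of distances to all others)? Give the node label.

E

Farness (sum of distances to all others) for each node — A:20, B:20, C:20, D:21, E:11, F:19, G:20, H:20, I:21, J:21, K:21, L:20.
The smallest farness is 11, for E, so E has the highest closeness.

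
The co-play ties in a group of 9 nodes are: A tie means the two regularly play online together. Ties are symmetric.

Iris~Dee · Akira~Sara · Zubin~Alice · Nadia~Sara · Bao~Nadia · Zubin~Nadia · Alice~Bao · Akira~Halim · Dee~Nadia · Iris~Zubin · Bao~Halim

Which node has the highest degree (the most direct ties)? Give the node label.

Degrees — Akira:2, Alice:2, Bao:3, Dee:2, Halim:2, Iris:2, Nadia:4, Sara:2, Zubin:3.
The maximum is 4, attained only by Nadia.

Nadia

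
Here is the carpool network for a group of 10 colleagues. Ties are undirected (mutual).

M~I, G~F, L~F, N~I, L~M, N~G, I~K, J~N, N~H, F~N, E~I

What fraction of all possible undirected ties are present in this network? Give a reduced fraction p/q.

11/45

There are 11 edges and 10 nodes, so the maximum possible is C(10,2) = 45.
Density = 11/45.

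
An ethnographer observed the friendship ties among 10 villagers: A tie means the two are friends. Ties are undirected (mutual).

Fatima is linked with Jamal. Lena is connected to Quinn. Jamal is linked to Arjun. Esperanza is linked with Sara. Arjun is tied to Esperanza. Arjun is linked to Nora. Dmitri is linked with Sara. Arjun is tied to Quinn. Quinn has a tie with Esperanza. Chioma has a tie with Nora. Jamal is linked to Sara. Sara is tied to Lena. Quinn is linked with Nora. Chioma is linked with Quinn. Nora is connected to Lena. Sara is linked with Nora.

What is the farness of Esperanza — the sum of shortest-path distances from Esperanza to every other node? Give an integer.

16

Distances from Esperanza: Arjun:1, Chioma:2, Dmitri:2, Fatima:3, Jamal:2, Lena:2, Nora:2, Quinn:1, Sara:1.
Sum = 1 + 2 + 2 + 3 + 2 + 2 + 2 + 1 + 1 = 16.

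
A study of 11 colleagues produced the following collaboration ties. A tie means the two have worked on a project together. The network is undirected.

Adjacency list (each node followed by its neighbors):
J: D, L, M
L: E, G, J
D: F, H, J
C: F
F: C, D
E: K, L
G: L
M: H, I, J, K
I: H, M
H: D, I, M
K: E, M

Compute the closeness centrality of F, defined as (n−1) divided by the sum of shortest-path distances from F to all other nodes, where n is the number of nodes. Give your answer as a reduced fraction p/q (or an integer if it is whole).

Distances from F: C:1, D:1, E:4, G:4, H:2, I:3, J:2, K:4, L:3, M:3. Sum = 27.
n = 11, so closeness = 10/27.

10/27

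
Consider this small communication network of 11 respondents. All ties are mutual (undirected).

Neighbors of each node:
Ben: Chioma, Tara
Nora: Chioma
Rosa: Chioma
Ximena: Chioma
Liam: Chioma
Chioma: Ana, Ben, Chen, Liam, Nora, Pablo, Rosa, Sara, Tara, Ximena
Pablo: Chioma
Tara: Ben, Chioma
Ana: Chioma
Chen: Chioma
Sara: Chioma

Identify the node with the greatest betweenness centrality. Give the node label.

Chioma

Unnormalized betweenness of each node: Ana:0, Ben:0, Chen:0, Chioma:44, Liam:0, Nora:0, Pablo:0, Rosa:0, Sara:0, Tara:0, Ximena:0.
Chioma has the largest value, 44, making it the main broker — the node through which the most shortest paths run.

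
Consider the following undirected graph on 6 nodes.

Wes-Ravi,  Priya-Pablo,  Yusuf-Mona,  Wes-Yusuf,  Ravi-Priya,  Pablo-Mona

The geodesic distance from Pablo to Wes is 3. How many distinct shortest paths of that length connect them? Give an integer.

The shortest distance is 3. The length-3 paths are: Pablo–Priya–Ravi–Wes; Pablo–Mona–Yusuf–Wes.
That gives 2 distinct shortest paths.

2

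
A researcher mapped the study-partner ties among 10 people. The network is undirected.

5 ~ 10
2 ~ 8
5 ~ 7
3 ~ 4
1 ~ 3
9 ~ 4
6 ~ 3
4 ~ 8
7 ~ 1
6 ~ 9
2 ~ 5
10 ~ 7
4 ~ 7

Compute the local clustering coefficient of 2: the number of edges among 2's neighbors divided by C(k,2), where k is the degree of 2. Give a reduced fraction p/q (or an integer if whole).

2's neighbors: 5 and 8 (k = 2).
Possible neighbor pairs: C(2,2) = 1. Edges among them: none → e = 0.
Clustering(2) = 0/1.

0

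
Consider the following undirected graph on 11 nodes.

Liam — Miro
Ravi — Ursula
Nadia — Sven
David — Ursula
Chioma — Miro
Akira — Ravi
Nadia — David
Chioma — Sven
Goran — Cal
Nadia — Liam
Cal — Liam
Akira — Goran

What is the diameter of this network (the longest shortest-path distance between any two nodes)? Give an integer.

5

Eccentricity of each node (its greatest distance to any other): Akira:5, Cal:4, Chioma:5, David:4, Goran:4, Liam:4, Miro:5, Nadia:4, Ravi:5, Sven:5, Ursula:4.
The maximum eccentricity is 5, realized for instance by the pair Sven–Akira via Sven – Nadia – David – Ursula – Ravi – Akira. So the diameter is 5.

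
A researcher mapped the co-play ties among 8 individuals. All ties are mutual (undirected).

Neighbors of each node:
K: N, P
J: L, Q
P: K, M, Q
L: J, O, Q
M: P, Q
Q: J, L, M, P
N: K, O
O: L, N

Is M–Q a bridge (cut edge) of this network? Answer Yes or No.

Even without that edge, M still reaches Q via M – P – Q, so the network stays connected. Not a bridge.

No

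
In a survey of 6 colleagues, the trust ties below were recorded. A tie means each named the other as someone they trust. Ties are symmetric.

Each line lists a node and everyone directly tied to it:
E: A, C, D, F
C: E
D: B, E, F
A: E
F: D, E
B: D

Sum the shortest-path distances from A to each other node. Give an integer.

10

Distances from A: B:3, C:2, D:2, E:1, F:2.
Sum = 3 + 2 + 2 + 1 + 2 = 10.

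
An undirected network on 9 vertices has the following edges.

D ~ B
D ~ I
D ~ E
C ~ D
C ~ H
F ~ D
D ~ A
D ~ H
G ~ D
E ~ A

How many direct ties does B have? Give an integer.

1

B is directly tied to D. That is 1 neighbor, so the degree of B is 1.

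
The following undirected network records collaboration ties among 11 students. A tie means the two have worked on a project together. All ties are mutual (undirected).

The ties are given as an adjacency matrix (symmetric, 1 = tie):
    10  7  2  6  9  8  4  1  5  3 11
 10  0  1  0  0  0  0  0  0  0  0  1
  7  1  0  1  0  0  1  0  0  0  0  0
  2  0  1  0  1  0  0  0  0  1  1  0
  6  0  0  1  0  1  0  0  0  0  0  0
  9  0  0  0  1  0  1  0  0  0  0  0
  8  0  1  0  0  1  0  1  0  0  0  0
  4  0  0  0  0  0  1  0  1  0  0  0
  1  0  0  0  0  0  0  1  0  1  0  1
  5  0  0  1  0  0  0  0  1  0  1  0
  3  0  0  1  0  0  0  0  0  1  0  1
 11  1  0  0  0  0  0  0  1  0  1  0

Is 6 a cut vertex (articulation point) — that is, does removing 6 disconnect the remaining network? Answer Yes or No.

No

Even without 6, every remaining node can still reach every other (the residual graph is connected), so 6 is not a cut vertex.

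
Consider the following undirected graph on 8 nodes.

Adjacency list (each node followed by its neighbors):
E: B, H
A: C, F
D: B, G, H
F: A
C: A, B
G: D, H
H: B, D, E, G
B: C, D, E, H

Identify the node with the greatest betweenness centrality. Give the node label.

B

Unnormalized betweenness of each node: A:6, B:25/2, C:10, D:2, E:0, F:0, G:0, H:7/2.
B has the largest value, 25/2, making it the main broker — the node through which the most shortest paths run.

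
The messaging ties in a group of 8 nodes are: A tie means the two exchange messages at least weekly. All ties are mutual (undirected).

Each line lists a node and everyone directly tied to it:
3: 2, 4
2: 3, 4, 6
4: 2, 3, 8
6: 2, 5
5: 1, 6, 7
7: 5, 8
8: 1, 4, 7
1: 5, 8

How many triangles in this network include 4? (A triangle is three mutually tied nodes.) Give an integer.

1

4's neighbors: 2, 3, and 8.
Neighbor pairs that are themselves tied: 4–2–3. Each forms one triangle with 4, for 1 in total.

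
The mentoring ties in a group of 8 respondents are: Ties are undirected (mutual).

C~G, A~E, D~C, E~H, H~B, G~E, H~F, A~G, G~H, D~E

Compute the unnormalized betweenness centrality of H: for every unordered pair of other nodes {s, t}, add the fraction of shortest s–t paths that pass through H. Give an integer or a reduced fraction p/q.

11

Pairs whose geodesics pass through H — F–G: 1; F–E: 1; F–D: 1; F–B: 1; F–C: 1; F–A: 2/2; G–B: 1; E–B: 1; D–B: 1; B–C: 1; B–A: 2/2.
All other pairs contribute 0.
Summing the contributions gives betweenness(H) = 11.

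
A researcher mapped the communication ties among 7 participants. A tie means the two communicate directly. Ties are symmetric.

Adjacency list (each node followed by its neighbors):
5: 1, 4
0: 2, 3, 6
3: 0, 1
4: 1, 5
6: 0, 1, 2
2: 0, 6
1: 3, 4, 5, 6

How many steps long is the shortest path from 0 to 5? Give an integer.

One shortest route is 0 – 3 – 1 – 5, which uses 3 edges, and at distance 2 from 0 we only reach {1}, which does not include 5. So d(0,5) = 3.

3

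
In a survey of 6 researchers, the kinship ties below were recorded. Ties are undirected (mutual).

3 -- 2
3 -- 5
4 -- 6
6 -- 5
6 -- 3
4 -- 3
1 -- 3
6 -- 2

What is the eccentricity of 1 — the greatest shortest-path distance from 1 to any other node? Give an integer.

2

Distances from 1: 2:2, 3:1, 4:2, 5:2, 6:2.
The largest is 2 (to 5, 6, 4, and 2), so the eccentricity of 1 is 2.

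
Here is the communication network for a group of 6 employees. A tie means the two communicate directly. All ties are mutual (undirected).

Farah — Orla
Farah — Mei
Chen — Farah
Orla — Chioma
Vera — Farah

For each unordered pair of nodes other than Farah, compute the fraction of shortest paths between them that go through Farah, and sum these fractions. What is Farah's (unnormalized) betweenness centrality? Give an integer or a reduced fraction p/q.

Pairs whose geodesics pass through Farah — Chen–Orla: 1; Chen–Mei: 1; Chen–Vera: 1; Chen–Chioma: 1; Orla–Mei: 1; Orla–Vera: 1; Mei–Vera: 1; Mei–Chioma: 1; Vera–Chioma: 1.
All other pairs contribute 0.
Summing the contributions gives betweenness(Farah) = 9.

9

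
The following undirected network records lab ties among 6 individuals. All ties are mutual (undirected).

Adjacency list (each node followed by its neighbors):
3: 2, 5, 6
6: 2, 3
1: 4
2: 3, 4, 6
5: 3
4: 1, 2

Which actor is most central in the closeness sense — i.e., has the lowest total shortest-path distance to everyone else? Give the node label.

2

Farness (sum of distances to all others) for each node — 1:13, 2:7, 3:8, 4:9, 5:12, 6:9.
The smallest farness is 7, for 2, so 2 has the highest closeness.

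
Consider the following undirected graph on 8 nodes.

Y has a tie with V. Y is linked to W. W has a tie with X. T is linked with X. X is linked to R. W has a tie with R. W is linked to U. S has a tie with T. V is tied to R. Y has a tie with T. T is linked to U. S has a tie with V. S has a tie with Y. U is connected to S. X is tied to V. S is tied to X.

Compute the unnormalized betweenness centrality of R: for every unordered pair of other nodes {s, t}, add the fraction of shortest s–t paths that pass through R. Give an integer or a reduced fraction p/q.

1/3

Pairs whose geodesics pass through R — W–V: 1/3.
All other pairs contribute 0.
Summing the contributions gives betweenness(R) = 1/3.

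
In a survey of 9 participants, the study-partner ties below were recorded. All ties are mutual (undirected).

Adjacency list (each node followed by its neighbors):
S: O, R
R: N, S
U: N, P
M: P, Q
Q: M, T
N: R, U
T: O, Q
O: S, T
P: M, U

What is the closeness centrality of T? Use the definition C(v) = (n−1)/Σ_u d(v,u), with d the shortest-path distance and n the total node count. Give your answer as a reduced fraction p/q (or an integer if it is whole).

2/5

Distances from T: M:2, N:4, O:1, P:3, Q:1, R:3, S:2, U:4. Sum = 20.
n = 9, so closeness = 8/20 = 2/5.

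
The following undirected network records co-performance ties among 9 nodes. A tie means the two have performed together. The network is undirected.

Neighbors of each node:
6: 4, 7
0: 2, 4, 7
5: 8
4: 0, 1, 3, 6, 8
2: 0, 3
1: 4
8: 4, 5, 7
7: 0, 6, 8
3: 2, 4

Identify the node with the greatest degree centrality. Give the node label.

4

Degrees — 0:3, 1:1, 2:2, 3:2, 4:5, 5:1, 6:2, 7:3, 8:3.
The maximum is 5, attained only by 4.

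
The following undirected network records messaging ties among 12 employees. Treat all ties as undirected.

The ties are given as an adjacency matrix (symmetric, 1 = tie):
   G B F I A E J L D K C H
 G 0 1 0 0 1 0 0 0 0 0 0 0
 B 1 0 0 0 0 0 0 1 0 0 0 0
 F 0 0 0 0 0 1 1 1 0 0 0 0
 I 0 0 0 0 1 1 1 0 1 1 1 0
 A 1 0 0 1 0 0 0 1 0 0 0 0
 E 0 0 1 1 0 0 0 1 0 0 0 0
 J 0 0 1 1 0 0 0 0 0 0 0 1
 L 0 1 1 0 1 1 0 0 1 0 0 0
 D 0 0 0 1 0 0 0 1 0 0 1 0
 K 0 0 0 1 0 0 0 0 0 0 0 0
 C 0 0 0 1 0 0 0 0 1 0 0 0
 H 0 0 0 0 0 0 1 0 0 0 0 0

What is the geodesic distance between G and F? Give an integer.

One shortest route is G – B – L – F, which uses 3 edges, and at distance 2 from G we only reach {I, L}, which does not include F. So d(G,F) = 3.

3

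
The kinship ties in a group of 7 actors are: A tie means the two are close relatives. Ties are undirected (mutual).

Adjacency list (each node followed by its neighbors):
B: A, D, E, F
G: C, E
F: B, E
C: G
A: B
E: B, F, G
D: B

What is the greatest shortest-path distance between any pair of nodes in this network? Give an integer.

Eccentricity of each node (its greatest distance to any other): A:4, B:3, C:4, D:4, E:2, F:3, G:3.
The maximum eccentricity is 4, realized for instance by the pair D–C via D – B – E – G – C. So the diameter is 4.

4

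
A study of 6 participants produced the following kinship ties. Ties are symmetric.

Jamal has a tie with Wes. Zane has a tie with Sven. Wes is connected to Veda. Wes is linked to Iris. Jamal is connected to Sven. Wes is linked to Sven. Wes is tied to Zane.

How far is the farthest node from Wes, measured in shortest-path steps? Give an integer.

1

Distances from Wes: Iris:1, Jamal:1, Sven:1, Veda:1, Zane:1.
The largest is 1 (to Sven, Iris, Jamal, Veda, and Zane), so the eccentricity of Wes is 1.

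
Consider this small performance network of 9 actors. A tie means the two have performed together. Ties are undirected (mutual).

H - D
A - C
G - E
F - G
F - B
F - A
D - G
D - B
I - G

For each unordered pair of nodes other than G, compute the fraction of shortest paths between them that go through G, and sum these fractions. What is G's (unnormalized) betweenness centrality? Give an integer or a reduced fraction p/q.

16

Pairs whose geodesics pass through G — I–F: 1; I–H: 1; I–E: 1; I–B: 2/2; I–A: 1; I–D: 1; I–C: 1; F–H: 1/2; F–E: 1; F–D: 1/2; H–E: 1; H–A: 1/2; H–C: 1/2; E–B: 2/2 … (+5 more pairs).
All other pairs contribute 0.
Summing the contributions gives betweenness(G) = 16.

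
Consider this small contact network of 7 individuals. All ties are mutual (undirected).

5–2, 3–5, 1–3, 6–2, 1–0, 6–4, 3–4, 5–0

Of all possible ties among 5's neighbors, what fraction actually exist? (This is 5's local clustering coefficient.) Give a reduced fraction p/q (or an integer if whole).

5's neighbors: 0, 2, and 3 (k = 3).
Possible neighbor pairs: C(3,2) = 3. Edges among them: none → e = 0.
Clustering(5) = 0/3 = 0.

0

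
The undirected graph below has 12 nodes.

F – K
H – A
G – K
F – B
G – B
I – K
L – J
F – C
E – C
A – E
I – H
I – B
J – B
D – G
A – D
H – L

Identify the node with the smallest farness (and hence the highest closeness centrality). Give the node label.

Farness (sum of distances to all others) for each node — A:23, B:20, C:27, D:25, E:27, F:23, G:23, H:22, I:22, J:26, K:23, L:27.
The smallest farness is 20, for B, so B has the highest closeness.

B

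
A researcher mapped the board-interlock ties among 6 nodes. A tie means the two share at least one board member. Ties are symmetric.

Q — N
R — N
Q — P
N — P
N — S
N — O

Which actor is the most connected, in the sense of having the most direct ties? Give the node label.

N

Degrees — N:5, O:1, P:2, Q:2, R:1, S:1.
The maximum is 5, attained only by N.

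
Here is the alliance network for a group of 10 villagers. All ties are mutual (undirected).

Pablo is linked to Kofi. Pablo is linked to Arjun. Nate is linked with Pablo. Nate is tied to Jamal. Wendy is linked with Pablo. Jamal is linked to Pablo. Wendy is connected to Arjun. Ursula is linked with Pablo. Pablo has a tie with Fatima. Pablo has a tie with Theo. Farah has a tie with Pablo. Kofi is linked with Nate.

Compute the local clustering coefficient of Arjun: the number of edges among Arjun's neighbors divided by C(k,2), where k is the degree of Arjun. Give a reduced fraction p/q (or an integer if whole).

Arjun's neighbors: Pablo and Wendy (k = 2).
Possible neighbor pairs: C(2,2) = 1. Edges among them: Pablo–Wendy → e = 1.
Clustering(Arjun) = 1/1.

1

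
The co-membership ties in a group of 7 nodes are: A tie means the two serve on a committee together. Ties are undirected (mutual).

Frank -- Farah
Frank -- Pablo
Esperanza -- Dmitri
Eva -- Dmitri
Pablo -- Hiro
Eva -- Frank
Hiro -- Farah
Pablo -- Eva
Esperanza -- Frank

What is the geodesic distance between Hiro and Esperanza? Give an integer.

3

One shortest route is Hiro – Farah – Frank – Esperanza, which uses 3 edges, and at distance 2 from Hiro we only reach {Eva, Frank}, which does not include Esperanza. So d(Hiro,Esperanza) = 3.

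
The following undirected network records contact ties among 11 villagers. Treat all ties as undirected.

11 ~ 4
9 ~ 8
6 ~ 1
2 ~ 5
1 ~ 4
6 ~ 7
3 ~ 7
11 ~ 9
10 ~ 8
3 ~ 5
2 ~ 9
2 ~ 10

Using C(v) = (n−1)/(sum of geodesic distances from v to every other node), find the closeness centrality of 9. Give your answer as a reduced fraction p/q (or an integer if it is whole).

Distances from 9: 1:3, 2:1, 3:3, 4:2, 5:2, 6:4, 7:4, 8:1, 10:2, 11:1. Sum = 23.
n = 11, so closeness = 10/23.

10/23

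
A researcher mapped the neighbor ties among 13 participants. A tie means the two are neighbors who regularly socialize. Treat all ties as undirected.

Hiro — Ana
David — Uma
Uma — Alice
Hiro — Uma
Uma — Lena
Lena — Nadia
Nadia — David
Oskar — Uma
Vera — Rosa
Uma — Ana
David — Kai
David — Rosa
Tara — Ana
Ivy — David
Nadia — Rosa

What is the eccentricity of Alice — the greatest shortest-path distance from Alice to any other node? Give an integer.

4

Distances from Alice: Ana:2, David:2, Hiro:2, Ivy:3, Kai:3, Lena:2, Nadia:3, Oskar:2, Rosa:3, Tara:3, Uma:1, Vera:4.
The largest is 4 (to Vera), so the eccentricity of Alice is 4.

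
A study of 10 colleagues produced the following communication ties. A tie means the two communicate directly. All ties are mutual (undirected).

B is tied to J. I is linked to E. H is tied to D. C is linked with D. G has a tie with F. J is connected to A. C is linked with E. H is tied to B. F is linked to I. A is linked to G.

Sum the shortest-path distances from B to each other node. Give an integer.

Distances from B: A:2, C:3, D:2, E:4, F:4, G:3, H:1, I:5, J:1.
Sum = 2 + 3 + 2 + 4 + 4 + 3 + 1 + 5 + 1 = 25.

25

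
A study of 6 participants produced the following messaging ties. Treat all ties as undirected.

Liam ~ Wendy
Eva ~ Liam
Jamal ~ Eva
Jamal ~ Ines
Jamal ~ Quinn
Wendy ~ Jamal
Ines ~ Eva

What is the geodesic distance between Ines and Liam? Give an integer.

2

One shortest route is Ines – Eva – Liam, which uses 2 edges, and Ines and Liam are not directly tied, so nothing shorter exists. So d(Ines,Liam) = 2.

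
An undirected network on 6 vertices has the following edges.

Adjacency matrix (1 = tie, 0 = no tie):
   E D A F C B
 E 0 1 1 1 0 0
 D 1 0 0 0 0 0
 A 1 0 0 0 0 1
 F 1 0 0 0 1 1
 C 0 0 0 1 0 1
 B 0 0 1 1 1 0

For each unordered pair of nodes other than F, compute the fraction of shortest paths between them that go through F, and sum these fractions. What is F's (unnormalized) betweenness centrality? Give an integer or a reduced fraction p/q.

Pairs whose geodesics pass through F — E–C: 1; E–B: 1/2; D–C: 1; D–B: 1/2.
All other pairs contribute 0.
Summing the contributions gives betweenness(F) = 3.

3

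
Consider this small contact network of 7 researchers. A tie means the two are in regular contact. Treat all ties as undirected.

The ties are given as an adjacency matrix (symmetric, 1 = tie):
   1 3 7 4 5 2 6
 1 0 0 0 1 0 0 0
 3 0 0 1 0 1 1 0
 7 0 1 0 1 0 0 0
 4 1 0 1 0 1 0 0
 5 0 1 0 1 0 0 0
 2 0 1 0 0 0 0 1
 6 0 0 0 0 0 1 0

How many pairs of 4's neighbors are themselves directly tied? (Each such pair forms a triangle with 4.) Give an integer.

4's neighbors are 1, 5, and 7, but none of them are tied to each other, so no triangle contains 4.

0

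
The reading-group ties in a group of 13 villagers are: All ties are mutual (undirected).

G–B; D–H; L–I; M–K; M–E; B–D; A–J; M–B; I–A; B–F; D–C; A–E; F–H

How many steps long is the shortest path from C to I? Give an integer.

6

One shortest route is C – D – B – M – E – A – I, which uses 6 edges, and at distance 5 from C we only reach {A}, which does not include I. So d(C,I) = 6.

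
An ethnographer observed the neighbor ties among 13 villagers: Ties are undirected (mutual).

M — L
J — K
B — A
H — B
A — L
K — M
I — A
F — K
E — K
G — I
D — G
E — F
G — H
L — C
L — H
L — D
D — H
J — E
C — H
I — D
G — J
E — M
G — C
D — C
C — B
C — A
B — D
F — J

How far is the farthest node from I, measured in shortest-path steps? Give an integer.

3

Distances from I: A:1, B:2, C:2, D:1, E:3, F:3, G:1, H:2, J:2, K:3, L:2, M:3.
The largest is 3 (to F, K, E, and M), so the eccentricity of I is 3.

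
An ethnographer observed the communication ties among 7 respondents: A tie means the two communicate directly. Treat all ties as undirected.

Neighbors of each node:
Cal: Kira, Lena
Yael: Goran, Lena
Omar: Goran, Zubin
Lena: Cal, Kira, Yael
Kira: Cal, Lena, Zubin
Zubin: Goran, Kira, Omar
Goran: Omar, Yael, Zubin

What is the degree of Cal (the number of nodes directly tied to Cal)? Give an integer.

Cal is directly tied to Kira and Lena. That is 2 neighbors, so the degree of Cal is 2.

2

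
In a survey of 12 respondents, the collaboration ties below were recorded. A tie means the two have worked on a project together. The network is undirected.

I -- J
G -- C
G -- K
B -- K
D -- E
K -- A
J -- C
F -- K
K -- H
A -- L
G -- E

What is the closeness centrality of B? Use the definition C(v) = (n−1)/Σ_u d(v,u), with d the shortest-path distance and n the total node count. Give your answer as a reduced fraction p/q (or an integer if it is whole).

Distances from B: A:2, C:3, D:4, E:3, F:2, G:2, H:2, I:5, J:4, K:1, L:3. Sum = 31.
n = 12, so closeness = 11/31.

11/31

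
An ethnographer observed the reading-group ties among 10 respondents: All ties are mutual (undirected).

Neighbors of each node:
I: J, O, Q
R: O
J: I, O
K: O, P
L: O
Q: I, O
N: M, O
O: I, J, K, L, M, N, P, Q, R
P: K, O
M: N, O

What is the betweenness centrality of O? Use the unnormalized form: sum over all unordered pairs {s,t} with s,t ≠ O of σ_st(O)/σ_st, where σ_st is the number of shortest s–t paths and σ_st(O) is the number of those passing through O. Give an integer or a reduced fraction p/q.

63/2

Pairs whose geodesics pass through O — P–R: 1; P–L: 1; P–M: 1; P–N: 1; P–Q: 1; P–J: 1; P–I: 1; R–L: 1; R–M: 1; R–N: 1; R–Q: 1; R–J: 1; R–I: 1; R–K: 1 … (+18 more pairs).
All other pairs contribute 0.
Summing the contributions gives betweenness(O) = 63/2.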